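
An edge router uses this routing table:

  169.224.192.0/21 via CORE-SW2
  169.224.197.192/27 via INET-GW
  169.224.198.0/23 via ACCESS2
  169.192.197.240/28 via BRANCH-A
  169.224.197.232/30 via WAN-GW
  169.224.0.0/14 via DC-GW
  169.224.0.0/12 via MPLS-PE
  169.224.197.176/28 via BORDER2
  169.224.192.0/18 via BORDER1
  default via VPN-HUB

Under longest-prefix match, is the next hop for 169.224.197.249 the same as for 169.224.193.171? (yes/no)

169.224.197.249: longest match 169.224.192.0/21 -> CORE-SW2
169.224.193.171: longest match 169.224.192.0/21 -> CORE-SW2

yes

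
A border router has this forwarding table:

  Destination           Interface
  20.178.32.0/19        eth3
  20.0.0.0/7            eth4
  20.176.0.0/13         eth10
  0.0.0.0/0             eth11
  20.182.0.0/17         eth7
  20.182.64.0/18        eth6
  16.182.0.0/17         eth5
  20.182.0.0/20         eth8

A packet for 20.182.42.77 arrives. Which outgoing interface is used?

eth7

Routes whose prefix contains 20.182.42.77:
  0.0.0.0/0 (default, matches everything) -> eth11
  20.0.0.0/7 (20.0.0.0 - 21.255.255.255) -> eth4
  20.176.0.0/13 (20.176.0.0 - 20.183.255.255) -> eth10
  20.182.0.0/17 (20.182.0.0 - 20.182.127.255) -> eth7
More-specific entries that do NOT match:
  20.182.0.0/20 (20.182.0.0 - 20.182.15.255) does not contain 20.182.42.77
  20.178.32.0/19 (20.178.32.0 - 20.178.63.255) does not contain 20.182.42.77
  20.182.64.0/18 (20.182.64.0 - 20.182.127.255) does not contain 20.182.42.77
Longest matching prefix is /17 -> interface eth7.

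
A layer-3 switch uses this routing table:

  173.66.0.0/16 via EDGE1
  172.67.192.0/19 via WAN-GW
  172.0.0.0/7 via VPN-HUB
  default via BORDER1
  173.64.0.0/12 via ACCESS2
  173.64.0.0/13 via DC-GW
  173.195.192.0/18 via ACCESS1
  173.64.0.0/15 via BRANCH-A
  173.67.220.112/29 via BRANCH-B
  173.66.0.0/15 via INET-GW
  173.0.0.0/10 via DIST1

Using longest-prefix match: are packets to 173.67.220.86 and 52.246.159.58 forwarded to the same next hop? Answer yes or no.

no

173.67.220.86: longest match 173.66.0.0/15 -> INET-GW
52.246.159.58: longest match 0.0.0.0/0 -> BORDER1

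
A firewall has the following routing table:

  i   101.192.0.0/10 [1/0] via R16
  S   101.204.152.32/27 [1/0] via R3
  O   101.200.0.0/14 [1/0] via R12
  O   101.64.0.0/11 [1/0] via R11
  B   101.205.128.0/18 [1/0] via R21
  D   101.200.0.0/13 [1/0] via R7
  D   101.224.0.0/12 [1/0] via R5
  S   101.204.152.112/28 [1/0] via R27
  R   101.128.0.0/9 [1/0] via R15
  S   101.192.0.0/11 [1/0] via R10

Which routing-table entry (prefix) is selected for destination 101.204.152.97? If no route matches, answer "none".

Entries matching 101.204.152.97:
  101.128.0.0/9 (101.128.0.0 - 101.255.255.255)
  101.192.0.0/10 (101.192.0.0 - 101.255.255.255)
  101.192.0.0/11 (101.192.0.0 - 101.223.255.255)
  101.200.0.0/13 (101.200.0.0 - 101.207.255.255)
Most specific is 101.200.0.0/13.

101.200.0.0/13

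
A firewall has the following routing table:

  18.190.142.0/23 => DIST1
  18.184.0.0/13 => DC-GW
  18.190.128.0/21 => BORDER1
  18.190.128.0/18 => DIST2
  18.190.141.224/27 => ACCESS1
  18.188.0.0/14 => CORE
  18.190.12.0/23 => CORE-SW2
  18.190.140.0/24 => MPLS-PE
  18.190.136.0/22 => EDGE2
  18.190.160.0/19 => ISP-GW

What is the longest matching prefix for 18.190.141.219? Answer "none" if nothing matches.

Entries matching 18.190.141.219:
  18.184.0.0/13 (18.184.0.0 - 18.191.255.255)
  18.188.0.0/14 (18.188.0.0 - 18.191.255.255)
  18.190.128.0/18 (18.190.128.0 - 18.190.191.255)
Most specific is 18.190.128.0/18.

18.190.128.0/18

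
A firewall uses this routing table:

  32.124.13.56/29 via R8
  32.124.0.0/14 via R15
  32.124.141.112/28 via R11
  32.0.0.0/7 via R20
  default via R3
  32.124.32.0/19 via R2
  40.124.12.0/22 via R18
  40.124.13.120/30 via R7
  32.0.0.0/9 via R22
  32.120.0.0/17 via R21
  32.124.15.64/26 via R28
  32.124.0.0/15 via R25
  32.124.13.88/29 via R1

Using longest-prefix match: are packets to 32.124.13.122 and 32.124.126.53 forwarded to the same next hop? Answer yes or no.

32.124.13.122: longest match 32.124.0.0/15 -> R25
32.124.126.53: longest match 32.124.0.0/15 -> R25

yes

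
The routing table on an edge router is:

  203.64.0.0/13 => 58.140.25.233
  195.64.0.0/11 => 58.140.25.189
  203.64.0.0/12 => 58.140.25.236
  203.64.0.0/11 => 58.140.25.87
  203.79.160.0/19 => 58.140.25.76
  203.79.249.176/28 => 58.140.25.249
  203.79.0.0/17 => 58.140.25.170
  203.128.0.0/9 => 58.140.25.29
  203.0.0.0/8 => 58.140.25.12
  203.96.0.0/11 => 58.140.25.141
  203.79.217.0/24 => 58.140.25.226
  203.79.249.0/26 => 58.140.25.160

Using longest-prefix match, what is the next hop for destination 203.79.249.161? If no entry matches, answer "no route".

58.140.25.236

Routes whose prefix contains 203.79.249.161:
  203.0.0.0/8 (203.0.0.0 - 203.255.255.255) -> 58.140.25.12
  203.64.0.0/11 (203.64.0.0 - 203.95.255.255) -> 58.140.25.87
  203.64.0.0/12 (203.64.0.0 - 203.79.255.255) -> 58.140.25.236
More-specific entries that do NOT match:
  203.79.249.176/28 (203.79.249.176 - 203.79.249.191) does not contain 203.79.249.161
  203.79.249.0/26 (203.79.249.0 - 203.79.249.63) does not contain 203.79.249.161
  203.79.217.0/24 (203.79.217.0 - 203.79.217.255) does not contain 203.79.249.161
  203.79.160.0/19 (203.79.160.0 - 203.79.191.255) does not contain 203.79.249.161
  203.79.0.0/17 (203.79.0.0 - 203.79.127.255) does not contain 203.79.249.161
  203.64.0.0/13 (203.64.0.0 - 203.71.255.255) does not contain 203.79.249.161
Longest matching prefix is /12 -> next hop 58.140.25.236.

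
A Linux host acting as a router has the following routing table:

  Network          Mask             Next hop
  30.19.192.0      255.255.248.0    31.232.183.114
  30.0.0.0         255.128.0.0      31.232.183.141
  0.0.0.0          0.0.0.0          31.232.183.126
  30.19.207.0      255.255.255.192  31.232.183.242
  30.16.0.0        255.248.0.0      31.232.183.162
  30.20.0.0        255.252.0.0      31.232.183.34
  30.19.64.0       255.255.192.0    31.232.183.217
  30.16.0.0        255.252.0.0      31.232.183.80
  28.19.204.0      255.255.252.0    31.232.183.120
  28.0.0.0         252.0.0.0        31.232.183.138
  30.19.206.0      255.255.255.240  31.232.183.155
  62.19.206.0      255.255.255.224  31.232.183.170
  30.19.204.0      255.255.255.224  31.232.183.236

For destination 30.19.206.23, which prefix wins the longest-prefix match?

Entries matching 30.19.206.23:
  0.0.0.0/0 (default, matches everything)
  28.0.0.0/6 (28.0.0.0 - 31.255.255.255)
  30.0.0.0/9 (30.0.0.0 - 30.127.255.255)
  30.16.0.0/13 (30.16.0.0 - 30.23.255.255)
  30.16.0.0/14 (30.16.0.0 - 30.19.255.255)
Most specific is 30.16.0.0/14.

30.16.0.0/14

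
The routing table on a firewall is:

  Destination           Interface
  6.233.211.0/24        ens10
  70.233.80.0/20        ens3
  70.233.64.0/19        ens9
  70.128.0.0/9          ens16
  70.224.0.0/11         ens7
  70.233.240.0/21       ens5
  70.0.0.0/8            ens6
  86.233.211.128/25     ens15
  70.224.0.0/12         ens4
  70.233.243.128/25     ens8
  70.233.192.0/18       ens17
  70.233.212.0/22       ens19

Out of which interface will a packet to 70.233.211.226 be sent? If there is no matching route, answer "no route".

ens17

Routes whose prefix contains 70.233.211.226:
  70.0.0.0/8 (70.0.0.0 - 70.255.255.255) -> ens6
  70.128.0.0/9 (70.128.0.0 - 70.255.255.255) -> ens16
  70.224.0.0/11 (70.224.0.0 - 70.255.255.255) -> ens7
  70.224.0.0/12 (70.224.0.0 - 70.239.255.255) -> ens4
  70.233.192.0/18 (70.233.192.0 - 70.233.255.255) -> ens17
More-specific entries that do NOT match:
  86.233.211.128/25 (86.233.211.128 - 86.233.211.255) does not contain 70.233.211.226
  70.233.243.128/25 (70.233.243.128 - 70.233.243.255) does not contain 70.233.211.226
  6.233.211.0/24 (6.233.211.0 - 6.233.211.255) does not contain 70.233.211.226
  70.233.212.0/22 (70.233.212.0 - 70.233.215.255) does not contain 70.233.211.226
  70.233.240.0/21 (70.233.240.0 - 70.233.247.255) does not contain 70.233.211.226
  70.233.80.0/20 (70.233.80.0 - 70.233.95.255) does not contain 70.233.211.226
  70.233.64.0/19 (70.233.64.0 - 70.233.95.255) does not contain 70.233.211.226
Longest matching prefix is /18 -> interface ens17.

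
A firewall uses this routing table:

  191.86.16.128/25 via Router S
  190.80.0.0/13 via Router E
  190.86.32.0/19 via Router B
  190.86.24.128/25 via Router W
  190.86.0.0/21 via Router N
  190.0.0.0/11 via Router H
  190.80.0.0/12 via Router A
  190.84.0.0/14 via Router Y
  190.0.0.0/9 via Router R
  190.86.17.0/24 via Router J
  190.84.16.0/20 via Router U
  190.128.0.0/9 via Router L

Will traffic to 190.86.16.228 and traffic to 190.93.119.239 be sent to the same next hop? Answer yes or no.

190.86.16.228: longest match 190.84.0.0/14 -> Router Y
190.93.119.239: longest match 190.80.0.0/12 -> Router A

no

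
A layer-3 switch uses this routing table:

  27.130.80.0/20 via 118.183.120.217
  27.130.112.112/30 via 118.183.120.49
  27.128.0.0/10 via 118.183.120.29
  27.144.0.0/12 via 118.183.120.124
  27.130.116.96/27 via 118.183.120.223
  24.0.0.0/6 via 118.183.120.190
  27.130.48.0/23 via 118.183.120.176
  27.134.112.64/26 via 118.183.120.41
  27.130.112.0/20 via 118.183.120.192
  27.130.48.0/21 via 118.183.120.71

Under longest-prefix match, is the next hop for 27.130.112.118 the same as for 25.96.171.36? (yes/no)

no

27.130.112.118: longest match 27.130.112.0/20 -> 118.183.120.192
25.96.171.36: longest match 24.0.0.0/6 -> 118.183.120.190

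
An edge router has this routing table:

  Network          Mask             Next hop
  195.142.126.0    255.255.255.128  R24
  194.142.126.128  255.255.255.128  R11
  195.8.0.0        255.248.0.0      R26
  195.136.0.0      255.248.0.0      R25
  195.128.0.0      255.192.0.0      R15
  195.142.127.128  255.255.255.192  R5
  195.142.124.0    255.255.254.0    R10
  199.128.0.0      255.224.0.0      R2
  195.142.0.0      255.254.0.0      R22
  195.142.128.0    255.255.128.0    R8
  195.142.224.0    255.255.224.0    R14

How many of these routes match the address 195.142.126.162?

3

Prefixes containing 195.142.126.162:
  195.128.0.0/10 (195.128.0.0 - 195.191.255.255)
  195.136.0.0/13 (195.136.0.0 - 195.143.255.255)
  195.142.0.0/15 (195.142.0.0 - 195.143.255.255)
Total matching entries: 3.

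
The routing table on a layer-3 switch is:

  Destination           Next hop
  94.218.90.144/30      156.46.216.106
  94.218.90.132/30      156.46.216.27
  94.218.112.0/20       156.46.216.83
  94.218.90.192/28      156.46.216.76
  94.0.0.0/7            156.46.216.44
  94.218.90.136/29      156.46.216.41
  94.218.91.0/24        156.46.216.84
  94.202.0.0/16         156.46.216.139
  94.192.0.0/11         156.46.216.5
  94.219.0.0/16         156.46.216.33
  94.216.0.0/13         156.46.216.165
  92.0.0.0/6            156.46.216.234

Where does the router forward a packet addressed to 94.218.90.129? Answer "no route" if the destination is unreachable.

Routes whose prefix contains 94.218.90.129:
  92.0.0.0/6 (92.0.0.0 - 95.255.255.255) -> 156.46.216.234
  94.0.0.0/7 (94.0.0.0 - 95.255.255.255) -> 156.46.216.44
  94.192.0.0/11 (94.192.0.0 - 94.223.255.255) -> 156.46.216.5
  94.216.0.0/13 (94.216.0.0 - 94.223.255.255) -> 156.46.216.165
More-specific entries that do NOT match:
  94.218.90.144/30 (94.218.90.144 - 94.218.90.147) does not contain 94.218.90.129
  94.218.90.132/30 (94.218.90.132 - 94.218.90.135) does not contain 94.218.90.129
  94.218.90.136/29 (94.218.90.136 - 94.218.90.143) does not contain 94.218.90.129
  94.218.90.192/28 (94.218.90.192 - 94.218.90.207) does not contain 94.218.90.129
  94.218.91.0/24 (94.218.91.0 - 94.218.91.255) does not contain 94.218.90.129
  94.218.112.0/20 (94.218.112.0 - 94.218.127.255) does not contain 94.218.90.129
  94.202.0.0/16 (94.202.0.0 - 94.202.255.255) does not contain 94.218.90.129
  94.219.0.0/16 (94.219.0.0 - 94.219.255.255) does not contain 94.218.90.129
Longest matching prefix is /13 -> next hop 156.46.216.165.

156.46.216.165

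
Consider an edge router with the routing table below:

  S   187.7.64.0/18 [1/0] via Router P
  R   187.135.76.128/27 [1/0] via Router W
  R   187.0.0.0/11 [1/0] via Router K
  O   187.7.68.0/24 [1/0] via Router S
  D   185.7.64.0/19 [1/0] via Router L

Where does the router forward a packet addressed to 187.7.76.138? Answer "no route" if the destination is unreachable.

Router P

Routes whose prefix contains 187.7.76.138:
  187.0.0.0/11 (187.0.0.0 - 187.31.255.255) -> Router K
  187.7.64.0/18 (187.7.64.0 - 187.7.127.255) -> Router P
More-specific entries that do NOT match:
  187.135.76.128/27 (187.135.76.128 - 187.135.76.159) does not contain 187.7.76.138
  187.7.68.0/24 (187.7.68.0 - 187.7.68.255) does not contain 187.7.76.138
  185.7.64.0/19 (185.7.64.0 - 185.7.95.255) does not contain 187.7.76.138
Longest matching prefix is /18 -> next hop Router P.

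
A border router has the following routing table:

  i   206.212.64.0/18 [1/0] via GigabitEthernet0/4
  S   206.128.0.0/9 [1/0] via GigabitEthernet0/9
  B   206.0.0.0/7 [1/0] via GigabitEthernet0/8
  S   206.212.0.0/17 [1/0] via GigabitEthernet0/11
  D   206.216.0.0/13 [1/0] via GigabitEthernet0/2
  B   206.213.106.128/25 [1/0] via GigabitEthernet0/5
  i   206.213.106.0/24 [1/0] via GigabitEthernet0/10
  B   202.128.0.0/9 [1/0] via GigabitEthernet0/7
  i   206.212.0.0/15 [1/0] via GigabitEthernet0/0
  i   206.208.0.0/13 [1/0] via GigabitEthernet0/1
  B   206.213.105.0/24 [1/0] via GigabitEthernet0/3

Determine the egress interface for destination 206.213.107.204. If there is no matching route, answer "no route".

GigabitEthernet0/0

Routes whose prefix contains 206.213.107.204:
  206.0.0.0/7 (206.0.0.0 - 207.255.255.255) -> GigabitEthernet0/8
  206.128.0.0/9 (206.128.0.0 - 206.255.255.255) -> GigabitEthernet0/9
  206.208.0.0/13 (206.208.0.0 - 206.215.255.255) -> GigabitEthernet0/1
  206.212.0.0/15 (206.212.0.0 - 206.213.255.255) -> GigabitEthernet0/0
More-specific entries that do NOT match:
  206.213.106.128/25 (206.213.106.128 - 206.213.106.255) does not contain 206.213.107.204
  206.213.106.0/24 (206.213.106.0 - 206.213.106.255) does not contain 206.213.107.204
  206.213.105.0/24 (206.213.105.0 - 206.213.105.255) does not contain 206.213.107.204
  206.212.64.0/18 (206.212.64.0 - 206.212.127.255) does not contain 206.213.107.204
  206.212.0.0/17 (206.212.0.0 - 206.212.127.255) does not contain 206.213.107.204
Longest matching prefix is /15 -> interface GigabitEthernet0/0.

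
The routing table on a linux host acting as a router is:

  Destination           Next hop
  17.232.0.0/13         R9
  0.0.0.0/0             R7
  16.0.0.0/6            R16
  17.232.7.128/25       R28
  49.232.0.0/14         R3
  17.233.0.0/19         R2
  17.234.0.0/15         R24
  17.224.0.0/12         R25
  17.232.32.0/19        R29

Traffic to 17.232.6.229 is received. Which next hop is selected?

Routes whose prefix contains 17.232.6.229:
  0.0.0.0/0 (default, matches everything) -> R7
  16.0.0.0/6 (16.0.0.0 - 19.255.255.255) -> R16
  17.224.0.0/12 (17.224.0.0 - 17.239.255.255) -> R25
  17.232.0.0/13 (17.232.0.0 - 17.239.255.255) -> R9
More-specific entries that do NOT match:
  17.232.7.128/25 (17.232.7.128 - 17.232.7.255) does not contain 17.232.6.229
  17.233.0.0/19 (17.233.0.0 - 17.233.31.255) does not contain 17.232.6.229
  17.232.32.0/19 (17.232.32.0 - 17.232.63.255) does not contain 17.232.6.229
  17.234.0.0/15 (17.234.0.0 - 17.235.255.255) does not contain 17.232.6.229
  49.232.0.0/14 (49.232.0.0 - 49.235.255.255) does not contain 17.232.6.229
Longest matching prefix is /13 -> next hop R9.

R9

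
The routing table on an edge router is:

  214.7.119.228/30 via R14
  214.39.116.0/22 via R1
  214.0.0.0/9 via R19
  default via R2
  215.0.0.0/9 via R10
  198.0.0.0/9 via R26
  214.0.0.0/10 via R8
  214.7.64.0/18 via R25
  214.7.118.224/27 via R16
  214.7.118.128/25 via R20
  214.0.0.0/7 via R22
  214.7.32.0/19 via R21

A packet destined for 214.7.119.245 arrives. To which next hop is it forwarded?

R25

Routes whose prefix contains 214.7.119.245:
  0.0.0.0/0 (default, matches everything) -> R2
  214.0.0.0/7 (214.0.0.0 - 215.255.255.255) -> R22
  214.0.0.0/9 (214.0.0.0 - 214.127.255.255) -> R19
  214.0.0.0/10 (214.0.0.0 - 214.63.255.255) -> R8
  214.7.64.0/18 (214.7.64.0 - 214.7.127.255) -> R25
More-specific entries that do NOT match:
  214.7.119.228/30 (214.7.119.228 - 214.7.119.231) does not contain 214.7.119.245
  214.7.118.224/27 (214.7.118.224 - 214.7.118.255) does not contain 214.7.119.245
  214.7.118.128/25 (214.7.118.128 - 214.7.118.255) does not contain 214.7.119.245
  214.39.116.0/22 (214.39.116.0 - 214.39.119.255) does not contain 214.7.119.245
  214.7.32.0/19 (214.7.32.0 - 214.7.63.255) does not contain 214.7.119.245
Longest matching prefix is /18 -> next hop R25.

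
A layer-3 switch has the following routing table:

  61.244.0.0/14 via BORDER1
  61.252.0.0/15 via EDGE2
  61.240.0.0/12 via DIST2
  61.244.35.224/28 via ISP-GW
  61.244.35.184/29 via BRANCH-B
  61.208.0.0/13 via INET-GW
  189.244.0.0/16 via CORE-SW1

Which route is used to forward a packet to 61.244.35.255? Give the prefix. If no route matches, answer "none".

61.244.0.0/14

Entries matching 61.244.35.255:
  61.240.0.0/12 (61.240.0.0 - 61.255.255.255)
  61.244.0.0/14 (61.244.0.0 - 61.247.255.255)
Most specific is 61.244.0.0/14.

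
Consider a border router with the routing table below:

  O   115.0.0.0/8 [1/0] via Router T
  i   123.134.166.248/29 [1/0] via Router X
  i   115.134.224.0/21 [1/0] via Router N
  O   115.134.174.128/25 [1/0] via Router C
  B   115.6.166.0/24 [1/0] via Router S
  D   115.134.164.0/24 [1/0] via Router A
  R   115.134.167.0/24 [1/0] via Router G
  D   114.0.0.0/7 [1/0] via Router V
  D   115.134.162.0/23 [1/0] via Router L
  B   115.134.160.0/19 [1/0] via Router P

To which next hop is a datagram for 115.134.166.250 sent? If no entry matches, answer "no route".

Routes whose prefix contains 115.134.166.250:
  114.0.0.0/7 (114.0.0.0 - 115.255.255.255) -> Router V
  115.0.0.0/8 (115.0.0.0 - 115.255.255.255) -> Router T
  115.134.160.0/19 (115.134.160.0 - 115.134.191.255) -> Router P
More-specific entries that do NOT match:
  123.134.166.248/29 (123.134.166.248 - 123.134.166.255) does not contain 115.134.166.250
  115.134.174.128/25 (115.134.174.128 - 115.134.174.255) does not contain 115.134.166.250
  115.6.166.0/24 (115.6.166.0 - 115.6.166.255) does not contain 115.134.166.250
  115.134.164.0/24 (115.134.164.0 - 115.134.164.255) does not contain 115.134.166.250
  115.134.167.0/24 (115.134.167.0 - 115.134.167.255) does not contain 115.134.166.250
  115.134.162.0/23 (115.134.162.0 - 115.134.163.255) does not contain 115.134.166.250
  115.134.224.0/21 (115.134.224.0 - 115.134.231.255) does not contain 115.134.166.250
Longest matching prefix is /19 -> next hop Router P.

Router P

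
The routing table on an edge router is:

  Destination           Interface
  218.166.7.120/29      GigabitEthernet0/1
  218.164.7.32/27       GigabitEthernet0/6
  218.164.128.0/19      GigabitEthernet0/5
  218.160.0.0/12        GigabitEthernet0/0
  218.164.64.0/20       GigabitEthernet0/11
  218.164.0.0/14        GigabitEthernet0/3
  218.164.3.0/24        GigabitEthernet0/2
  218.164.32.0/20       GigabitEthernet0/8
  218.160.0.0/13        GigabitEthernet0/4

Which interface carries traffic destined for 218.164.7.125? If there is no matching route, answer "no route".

GigabitEthernet0/3

Routes whose prefix contains 218.164.7.125:
  218.160.0.0/12 (218.160.0.0 - 218.175.255.255) -> GigabitEthernet0/0
  218.160.0.0/13 (218.160.0.0 - 218.167.255.255) -> GigabitEthernet0/4
  218.164.0.0/14 (218.164.0.0 - 218.167.255.255) -> GigabitEthernet0/3
More-specific entries that do NOT match:
  218.166.7.120/29 (218.166.7.120 - 218.166.7.127) does not contain 218.164.7.125
  218.164.7.32/27 (218.164.7.32 - 218.164.7.63) does not contain 218.164.7.125
  218.164.3.0/24 (218.164.3.0 - 218.164.3.255) does not contain 218.164.7.125
  218.164.64.0/20 (218.164.64.0 - 218.164.79.255) does not contain 218.164.7.125
  218.164.32.0/20 (218.164.32.0 - 218.164.47.255) does not contain 218.164.7.125
  218.164.128.0/19 (218.164.128.0 - 218.164.159.255) does not contain 218.164.7.125
Longest matching prefix is /14 -> interface GigabitEthernet0/3.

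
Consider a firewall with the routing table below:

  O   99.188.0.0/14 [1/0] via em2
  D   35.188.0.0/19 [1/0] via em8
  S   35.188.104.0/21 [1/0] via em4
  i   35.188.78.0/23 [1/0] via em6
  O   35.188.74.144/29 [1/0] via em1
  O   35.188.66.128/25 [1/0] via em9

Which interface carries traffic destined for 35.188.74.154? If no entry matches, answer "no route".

No entry's prefix contains 35.188.74.154; there is no default route.

no route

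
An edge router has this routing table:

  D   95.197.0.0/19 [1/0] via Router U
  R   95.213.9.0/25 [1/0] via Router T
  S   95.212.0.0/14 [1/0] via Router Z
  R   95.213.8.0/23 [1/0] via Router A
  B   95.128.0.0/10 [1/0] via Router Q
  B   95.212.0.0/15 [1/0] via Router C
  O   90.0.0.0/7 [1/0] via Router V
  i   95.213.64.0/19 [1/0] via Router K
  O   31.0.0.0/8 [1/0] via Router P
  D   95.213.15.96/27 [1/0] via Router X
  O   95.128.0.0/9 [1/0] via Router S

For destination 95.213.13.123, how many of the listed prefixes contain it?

3

Prefixes containing 95.213.13.123:
  95.128.0.0/9 (95.128.0.0 - 95.255.255.255)
  95.212.0.0/14 (95.212.0.0 - 95.215.255.255)
  95.212.0.0/15 (95.212.0.0 - 95.213.255.255)
Total matching entries: 3.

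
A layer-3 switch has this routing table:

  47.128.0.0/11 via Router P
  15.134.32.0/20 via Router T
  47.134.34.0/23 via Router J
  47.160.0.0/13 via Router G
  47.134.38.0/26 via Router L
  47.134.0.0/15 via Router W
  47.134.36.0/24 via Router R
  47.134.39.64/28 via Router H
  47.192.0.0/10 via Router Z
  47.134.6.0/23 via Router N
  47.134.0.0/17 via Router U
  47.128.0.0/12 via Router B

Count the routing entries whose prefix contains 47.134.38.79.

4

Prefixes containing 47.134.38.79:
  47.128.0.0/11 (47.128.0.0 - 47.159.255.255)
  47.128.0.0/12 (47.128.0.0 - 47.143.255.255)
  47.134.0.0/15 (47.134.0.0 - 47.135.255.255)
  47.134.0.0/17 (47.134.0.0 - 47.134.127.255)
Total matching entries: 4.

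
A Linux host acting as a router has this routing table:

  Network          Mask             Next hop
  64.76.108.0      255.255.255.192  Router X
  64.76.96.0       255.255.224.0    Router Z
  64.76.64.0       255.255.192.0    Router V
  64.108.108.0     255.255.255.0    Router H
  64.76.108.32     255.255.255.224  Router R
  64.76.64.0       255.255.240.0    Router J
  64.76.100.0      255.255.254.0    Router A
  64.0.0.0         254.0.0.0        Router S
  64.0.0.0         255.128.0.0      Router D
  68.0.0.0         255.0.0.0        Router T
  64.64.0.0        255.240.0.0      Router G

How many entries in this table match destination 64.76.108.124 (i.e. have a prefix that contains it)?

Prefixes containing 64.76.108.124:
  64.0.0.0/7 (64.0.0.0 - 65.255.255.255)
  64.0.0.0/9 (64.0.0.0 - 64.127.255.255)
  64.64.0.0/12 (64.64.0.0 - 64.79.255.255)
  64.76.64.0/18 (64.76.64.0 - 64.76.127.255)
  64.76.96.0/19 (64.76.96.0 - 64.76.127.255)
Total matching entries: 5.

5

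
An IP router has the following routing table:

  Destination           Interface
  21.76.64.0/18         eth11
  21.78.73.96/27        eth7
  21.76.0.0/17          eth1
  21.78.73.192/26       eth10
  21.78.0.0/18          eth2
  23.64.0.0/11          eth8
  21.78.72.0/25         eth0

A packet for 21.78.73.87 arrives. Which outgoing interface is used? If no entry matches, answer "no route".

no route

No entry's prefix contains 21.78.73.87; there is no default route.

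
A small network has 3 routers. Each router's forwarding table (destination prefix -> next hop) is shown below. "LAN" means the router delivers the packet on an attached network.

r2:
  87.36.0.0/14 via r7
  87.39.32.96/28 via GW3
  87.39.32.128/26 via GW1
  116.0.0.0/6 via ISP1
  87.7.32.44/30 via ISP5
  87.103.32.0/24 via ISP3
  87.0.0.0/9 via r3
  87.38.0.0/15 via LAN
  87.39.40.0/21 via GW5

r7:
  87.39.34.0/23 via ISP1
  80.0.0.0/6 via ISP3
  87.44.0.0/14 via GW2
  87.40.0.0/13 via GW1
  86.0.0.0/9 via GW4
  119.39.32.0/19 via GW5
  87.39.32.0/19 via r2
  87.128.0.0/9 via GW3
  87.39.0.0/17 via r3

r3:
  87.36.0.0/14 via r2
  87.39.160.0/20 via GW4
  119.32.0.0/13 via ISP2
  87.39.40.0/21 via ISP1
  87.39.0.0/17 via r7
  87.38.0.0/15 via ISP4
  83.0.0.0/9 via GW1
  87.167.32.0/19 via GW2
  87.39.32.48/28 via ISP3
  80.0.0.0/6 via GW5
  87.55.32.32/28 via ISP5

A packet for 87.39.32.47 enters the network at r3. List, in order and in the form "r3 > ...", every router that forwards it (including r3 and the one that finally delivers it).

At r3: longest match for 87.39.32.47 is 87.39.0.0/17 -> r7
At r7: longest match for 87.39.32.47 is 87.39.32.0/19 -> r2
At r2: longest match for 87.39.32.47 is 87.38.0.0/15 -> LAN

r3 > r7 > r2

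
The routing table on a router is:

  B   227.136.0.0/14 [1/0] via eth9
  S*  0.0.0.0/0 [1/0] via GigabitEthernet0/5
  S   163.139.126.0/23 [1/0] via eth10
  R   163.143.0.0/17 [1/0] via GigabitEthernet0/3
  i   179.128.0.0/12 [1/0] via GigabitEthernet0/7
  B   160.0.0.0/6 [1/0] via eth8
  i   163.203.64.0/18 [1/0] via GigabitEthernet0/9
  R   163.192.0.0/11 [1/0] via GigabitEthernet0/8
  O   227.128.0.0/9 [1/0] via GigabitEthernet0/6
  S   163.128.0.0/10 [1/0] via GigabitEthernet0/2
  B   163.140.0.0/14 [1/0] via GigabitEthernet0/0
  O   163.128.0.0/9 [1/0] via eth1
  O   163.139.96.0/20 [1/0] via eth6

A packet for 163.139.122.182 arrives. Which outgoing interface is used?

GigabitEthernet0/2

Routes whose prefix contains 163.139.122.182:
  0.0.0.0/0 (default, matches everything) -> GigabitEthernet0/5
  160.0.0.0/6 (160.0.0.0 - 163.255.255.255) -> eth8
  163.128.0.0/9 (163.128.0.0 - 163.255.255.255) -> eth1
  163.128.0.0/10 (163.128.0.0 - 163.191.255.255) -> GigabitEthernet0/2
More-specific entries that do NOT match:
  163.139.126.0/23 (163.139.126.0 - 163.139.127.255) does not contain 163.139.122.182
  163.139.96.0/20 (163.139.96.0 - 163.139.111.255) does not contain 163.139.122.182
  163.203.64.0/18 (163.203.64.0 - 163.203.127.255) does not contain 163.139.122.182
  163.143.0.0/17 (163.143.0.0 - 163.143.127.255) does not contain 163.139.122.182
  227.136.0.0/14 (227.136.0.0 - 227.139.255.255) does not contain 163.139.122.182
  163.140.0.0/14 (163.140.0.0 - 163.143.255.255) does not contain 163.139.122.182
  179.128.0.0/12 (179.128.0.0 - 179.143.255.255) does not contain 163.139.122.182
  163.192.0.0/11 (163.192.0.0 - 163.223.255.255) does not contain 163.139.122.182
Longest matching prefix is /10 -> interface GigabitEthernet0/2.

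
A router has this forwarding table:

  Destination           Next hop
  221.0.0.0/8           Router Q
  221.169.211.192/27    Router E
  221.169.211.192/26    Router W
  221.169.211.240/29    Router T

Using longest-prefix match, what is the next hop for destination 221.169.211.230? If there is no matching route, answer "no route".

Router W

Routes whose prefix contains 221.169.211.230:
  221.0.0.0/8 (221.0.0.0 - 221.255.255.255) -> Router Q
  221.169.211.192/26 (221.169.211.192 - 221.169.211.255) -> Router W
More-specific entries that do NOT match:
  221.169.211.240/29 (221.169.211.240 - 221.169.211.247) does not contain 221.169.211.230
  221.169.211.192/27 (221.169.211.192 - 221.169.211.223) does not contain 221.169.211.230
Longest matching prefix is /26 -> next hop Router W.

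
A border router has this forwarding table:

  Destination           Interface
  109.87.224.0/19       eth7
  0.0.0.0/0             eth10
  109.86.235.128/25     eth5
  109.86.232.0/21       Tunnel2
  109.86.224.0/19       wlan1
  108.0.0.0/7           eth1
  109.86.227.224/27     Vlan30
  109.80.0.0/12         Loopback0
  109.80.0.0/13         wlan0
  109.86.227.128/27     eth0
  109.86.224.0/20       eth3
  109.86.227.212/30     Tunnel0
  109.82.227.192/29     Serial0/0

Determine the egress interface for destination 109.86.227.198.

Routes whose prefix contains 109.86.227.198:
  0.0.0.0/0 (default, matches everything) -> eth10
  108.0.0.0/7 (108.0.0.0 - 109.255.255.255) -> eth1
  109.80.0.0/12 (109.80.0.0 - 109.95.255.255) -> Loopback0
  109.80.0.0/13 (109.80.0.0 - 109.87.255.255) -> wlan0
  109.86.224.0/19 (109.86.224.0 - 109.86.255.255) -> wlan1
  109.86.224.0/20 (109.86.224.0 - 109.86.239.255) -> eth3
More-specific entries that do NOT match:
  109.86.227.212/30 (109.86.227.212 - 109.86.227.215) does not contain 109.86.227.198
  109.82.227.192/29 (109.82.227.192 - 109.82.227.199) does not contain 109.86.227.198
  109.86.227.224/27 (109.86.227.224 - 109.86.227.255) does not contain 109.86.227.198
  109.86.227.128/27 (109.86.227.128 - 109.86.227.159) does not contain 109.86.227.198
  109.86.235.128/25 (109.86.235.128 - 109.86.235.255) does not contain 109.86.227.198
  109.86.232.0/21 (109.86.232.0 - 109.86.239.255) does not contain 109.86.227.198
Longest matching prefix is /20 -> interface eth3.

eth3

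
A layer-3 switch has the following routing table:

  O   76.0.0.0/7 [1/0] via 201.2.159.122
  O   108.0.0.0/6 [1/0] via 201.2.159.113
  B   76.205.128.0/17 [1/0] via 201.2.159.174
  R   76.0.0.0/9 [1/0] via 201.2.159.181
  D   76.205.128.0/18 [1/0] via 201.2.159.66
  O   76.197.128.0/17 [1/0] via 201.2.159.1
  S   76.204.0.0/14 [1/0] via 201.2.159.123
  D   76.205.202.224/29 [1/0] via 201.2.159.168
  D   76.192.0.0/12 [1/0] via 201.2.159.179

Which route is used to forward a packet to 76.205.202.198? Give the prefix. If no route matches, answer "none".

76.205.128.0/17

Entries matching 76.205.202.198:
  76.0.0.0/7 (76.0.0.0 - 77.255.255.255)
  76.192.0.0/12 (76.192.0.0 - 76.207.255.255)
  76.204.0.0/14 (76.204.0.0 - 76.207.255.255)
  76.205.128.0/17 (76.205.128.0 - 76.205.255.255)
Most specific is 76.205.128.0/17.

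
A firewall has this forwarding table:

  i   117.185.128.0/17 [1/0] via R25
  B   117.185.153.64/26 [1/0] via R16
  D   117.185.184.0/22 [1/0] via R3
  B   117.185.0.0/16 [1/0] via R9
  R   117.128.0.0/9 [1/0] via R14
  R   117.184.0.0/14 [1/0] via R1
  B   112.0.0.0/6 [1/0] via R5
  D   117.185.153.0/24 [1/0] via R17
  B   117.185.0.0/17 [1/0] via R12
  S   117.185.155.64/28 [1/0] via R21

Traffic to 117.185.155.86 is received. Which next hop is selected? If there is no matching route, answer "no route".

Routes whose prefix contains 117.185.155.86:
  117.128.0.0/9 (117.128.0.0 - 117.255.255.255) -> R14
  117.184.0.0/14 (117.184.0.0 - 117.187.255.255) -> R1
  117.185.0.0/16 (117.185.0.0 - 117.185.255.255) -> R9
  117.185.128.0/17 (117.185.128.0 - 117.185.255.255) -> R25
More-specific entries that do NOT match:
  117.185.155.64/28 (117.185.155.64 - 117.185.155.79) does not contain 117.185.155.86
  117.185.153.64/26 (117.185.153.64 - 117.185.153.127) does not contain 117.185.155.86
  117.185.153.0/24 (117.185.153.0 - 117.185.153.255) does not contain 117.185.155.86
  117.185.184.0/22 (117.185.184.0 - 117.185.187.255) does not contain 117.185.155.86
Longest matching prefix is /17 -> next hop R25.

R25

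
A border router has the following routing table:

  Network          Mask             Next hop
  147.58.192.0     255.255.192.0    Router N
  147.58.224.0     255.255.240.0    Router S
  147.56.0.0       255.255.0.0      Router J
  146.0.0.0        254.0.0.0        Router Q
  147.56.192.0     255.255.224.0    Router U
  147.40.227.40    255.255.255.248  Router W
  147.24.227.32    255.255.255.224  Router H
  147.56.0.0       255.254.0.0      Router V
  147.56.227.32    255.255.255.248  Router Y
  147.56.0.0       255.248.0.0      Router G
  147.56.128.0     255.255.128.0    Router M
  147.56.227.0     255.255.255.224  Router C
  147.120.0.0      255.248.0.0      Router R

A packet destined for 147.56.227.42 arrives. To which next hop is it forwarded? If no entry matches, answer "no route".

Router M

Routes whose prefix contains 147.56.227.42:
  146.0.0.0/7 (146.0.0.0 - 147.255.255.255) -> Router Q
  147.56.0.0/13 (147.56.0.0 - 147.63.255.255) -> Router G
  147.56.0.0/15 (147.56.0.0 - 147.57.255.255) -> Router V
  147.56.0.0/16 (147.56.0.0 - 147.56.255.255) -> Router J
  147.56.128.0/17 (147.56.128.0 - 147.56.255.255) -> Router M
More-specific entries that do NOT match:
  147.40.227.40/29 (147.40.227.40 - 147.40.227.47) does not contain 147.56.227.42
  147.56.227.32/29 (147.56.227.32 - 147.56.227.39) does not contain 147.56.227.42
  147.24.227.32/27 (147.24.227.32 - 147.24.227.63) does not contain 147.56.227.42
  147.56.227.0/27 (147.56.227.0 - 147.56.227.31) does not contain 147.56.227.42
  147.58.224.0/20 (147.58.224.0 - 147.58.239.255) does not contain 147.56.227.42
  147.56.192.0/19 (147.56.192.0 - 147.56.223.255) does not contain 147.56.227.42
  147.58.192.0/18 (147.58.192.0 - 147.58.255.255) does not contain 147.56.227.42
Longest matching prefix is /17 -> next hop Router M.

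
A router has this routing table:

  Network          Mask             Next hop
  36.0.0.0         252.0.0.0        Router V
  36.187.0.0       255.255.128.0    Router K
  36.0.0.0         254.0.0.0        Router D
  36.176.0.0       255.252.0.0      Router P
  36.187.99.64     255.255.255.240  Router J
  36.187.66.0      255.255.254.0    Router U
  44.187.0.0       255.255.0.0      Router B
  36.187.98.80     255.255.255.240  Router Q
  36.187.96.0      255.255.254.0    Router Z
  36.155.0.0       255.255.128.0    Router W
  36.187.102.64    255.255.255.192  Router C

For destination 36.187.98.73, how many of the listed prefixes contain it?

Prefixes containing 36.187.98.73:
  36.0.0.0/6 (36.0.0.0 - 39.255.255.255)
  36.0.0.0/7 (36.0.0.0 - 37.255.255.255)
  36.187.0.0/17 (36.187.0.0 - 36.187.127.255)
Total matching entries: 3.

3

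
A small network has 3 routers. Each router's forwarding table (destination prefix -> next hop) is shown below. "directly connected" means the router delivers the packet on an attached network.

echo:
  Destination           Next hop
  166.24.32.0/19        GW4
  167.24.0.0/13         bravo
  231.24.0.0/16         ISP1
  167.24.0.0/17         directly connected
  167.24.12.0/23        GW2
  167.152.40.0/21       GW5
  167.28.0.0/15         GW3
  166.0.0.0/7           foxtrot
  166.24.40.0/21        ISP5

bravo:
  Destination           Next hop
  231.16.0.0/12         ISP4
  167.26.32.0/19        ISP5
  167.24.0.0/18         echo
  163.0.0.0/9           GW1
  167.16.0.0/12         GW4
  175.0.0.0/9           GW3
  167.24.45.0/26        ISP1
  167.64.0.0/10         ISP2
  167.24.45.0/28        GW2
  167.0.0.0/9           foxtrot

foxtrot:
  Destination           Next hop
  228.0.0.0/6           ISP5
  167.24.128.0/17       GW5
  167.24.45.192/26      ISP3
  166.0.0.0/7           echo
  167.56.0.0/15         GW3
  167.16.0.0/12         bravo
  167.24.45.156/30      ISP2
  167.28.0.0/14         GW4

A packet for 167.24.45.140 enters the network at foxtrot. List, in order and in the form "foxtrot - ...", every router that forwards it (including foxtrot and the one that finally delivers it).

At foxtrot: longest match for 167.24.45.140 is 167.16.0.0/12 -> bravo
At bravo: longest match for 167.24.45.140 is 167.24.0.0/18 -> echo
At echo: longest match for 167.24.45.140 is 167.24.0.0/17 -> directly connected

foxtrot - bravo - echo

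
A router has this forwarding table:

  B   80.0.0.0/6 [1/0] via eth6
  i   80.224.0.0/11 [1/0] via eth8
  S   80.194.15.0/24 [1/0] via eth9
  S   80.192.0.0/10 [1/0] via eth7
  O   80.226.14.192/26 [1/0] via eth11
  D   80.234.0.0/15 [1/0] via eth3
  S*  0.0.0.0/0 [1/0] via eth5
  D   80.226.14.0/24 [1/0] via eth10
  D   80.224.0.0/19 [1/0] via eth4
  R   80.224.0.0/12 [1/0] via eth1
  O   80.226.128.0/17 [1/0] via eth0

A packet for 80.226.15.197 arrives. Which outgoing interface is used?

Routes whose prefix contains 80.226.15.197:
  0.0.0.0/0 (default, matches everything) -> eth5
  80.0.0.0/6 (80.0.0.0 - 83.255.255.255) -> eth6
  80.192.0.0/10 (80.192.0.0 - 80.255.255.255) -> eth7
  80.224.0.0/11 (80.224.0.0 - 80.255.255.255) -> eth8
  80.224.0.0/12 (80.224.0.0 - 80.239.255.255) -> eth1
More-specific entries that do NOT match:
  80.226.14.192/26 (80.226.14.192 - 80.226.14.255) does not contain 80.226.15.197
  80.194.15.0/24 (80.194.15.0 - 80.194.15.255) does not contain 80.226.15.197
  80.226.14.0/24 (80.226.14.0 - 80.226.14.255) does not contain 80.226.15.197
  80.224.0.0/19 (80.224.0.0 - 80.224.31.255) does not contain 80.226.15.197
  80.226.128.0/17 (80.226.128.0 - 80.226.255.255) does not contain 80.226.15.197
  80.234.0.0/15 (80.234.0.0 - 80.235.255.255) does not contain 80.226.15.197
Longest matching prefix is /12 -> interface eth1.

eth1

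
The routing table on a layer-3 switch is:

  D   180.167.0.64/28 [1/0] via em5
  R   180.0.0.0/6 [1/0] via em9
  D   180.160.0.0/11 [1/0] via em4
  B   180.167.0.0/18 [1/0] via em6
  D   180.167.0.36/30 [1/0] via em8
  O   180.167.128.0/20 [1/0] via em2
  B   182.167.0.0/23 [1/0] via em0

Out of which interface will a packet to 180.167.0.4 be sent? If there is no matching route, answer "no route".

em6

Routes whose prefix contains 180.167.0.4:
  180.0.0.0/6 (180.0.0.0 - 183.255.255.255) -> em9
  180.160.0.0/11 (180.160.0.0 - 180.191.255.255) -> em4
  180.167.0.0/18 (180.167.0.0 - 180.167.63.255) -> em6
More-specific entries that do NOT match:
  180.167.0.36/30 (180.167.0.36 - 180.167.0.39) does not contain 180.167.0.4
  180.167.0.64/28 (180.167.0.64 - 180.167.0.79) does not contain 180.167.0.4
  182.167.0.0/23 (182.167.0.0 - 182.167.1.255) does not contain 180.167.0.4
  180.167.128.0/20 (180.167.128.0 - 180.167.143.255) does not contain 180.167.0.4
Longest matching prefix is /18 -> interface em6.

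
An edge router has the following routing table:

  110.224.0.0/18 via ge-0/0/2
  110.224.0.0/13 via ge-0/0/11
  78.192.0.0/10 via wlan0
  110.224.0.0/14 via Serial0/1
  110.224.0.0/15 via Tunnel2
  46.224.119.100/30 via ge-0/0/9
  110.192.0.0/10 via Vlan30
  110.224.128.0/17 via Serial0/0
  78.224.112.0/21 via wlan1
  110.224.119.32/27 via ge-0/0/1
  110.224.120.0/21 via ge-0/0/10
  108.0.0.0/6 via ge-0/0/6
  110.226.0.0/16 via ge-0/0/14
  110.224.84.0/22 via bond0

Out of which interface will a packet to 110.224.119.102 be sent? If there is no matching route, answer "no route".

Routes whose prefix contains 110.224.119.102:
  108.0.0.0/6 (108.0.0.0 - 111.255.255.255) -> ge-0/0/6
  110.192.0.0/10 (110.192.0.0 - 110.255.255.255) -> Vlan30
  110.224.0.0/13 (110.224.0.0 - 110.231.255.255) -> ge-0/0/11
  110.224.0.0/14 (110.224.0.0 - 110.227.255.255) -> Serial0/1
  110.224.0.0/15 (110.224.0.0 - 110.225.255.255) -> Tunnel2
More-specific entries that do NOT match:
  46.224.119.100/30 (46.224.119.100 - 46.224.119.103) does not contain 110.224.119.102
  110.224.119.32/27 (110.224.119.32 - 110.224.119.63) does not contain 110.224.119.102
  110.224.84.0/22 (110.224.84.0 - 110.224.87.255) does not contain 110.224.119.102
  78.224.112.0/21 (78.224.112.0 - 78.224.119.255) does not contain 110.224.119.102
  110.224.120.0/21 (110.224.120.0 - 110.224.127.255) does not contain 110.224.119.102
  110.224.0.0/18 (110.224.0.0 - 110.224.63.255) does not contain 110.224.119.102
  110.224.128.0/17 (110.224.128.0 - 110.224.255.255) does not contain 110.224.119.102
  110.226.0.0/16 (110.226.0.0 - 110.226.255.255) does not contain 110.224.119.102
Longest matching prefix is /15 -> interface Tunnel2.

Tunnel2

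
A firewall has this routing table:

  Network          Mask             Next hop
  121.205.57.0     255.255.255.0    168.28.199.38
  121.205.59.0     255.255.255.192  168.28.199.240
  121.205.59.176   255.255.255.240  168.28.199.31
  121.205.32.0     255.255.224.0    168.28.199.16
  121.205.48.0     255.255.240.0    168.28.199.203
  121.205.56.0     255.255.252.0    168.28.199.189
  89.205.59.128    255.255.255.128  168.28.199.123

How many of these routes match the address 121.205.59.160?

3

Prefixes containing 121.205.59.160:
  121.205.32.0/19 (121.205.32.0 - 121.205.63.255)
  121.205.48.0/20 (121.205.48.0 - 121.205.63.255)
  121.205.56.0/22 (121.205.56.0 - 121.205.59.255)
Total matching entries: 3.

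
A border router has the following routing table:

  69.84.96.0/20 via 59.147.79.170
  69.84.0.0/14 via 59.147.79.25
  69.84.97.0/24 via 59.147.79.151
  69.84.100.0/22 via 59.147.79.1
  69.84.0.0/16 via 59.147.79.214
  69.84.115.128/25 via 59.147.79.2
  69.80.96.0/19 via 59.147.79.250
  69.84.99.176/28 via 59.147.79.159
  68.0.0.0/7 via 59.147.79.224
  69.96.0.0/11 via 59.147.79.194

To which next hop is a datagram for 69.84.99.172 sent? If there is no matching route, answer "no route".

59.147.79.170

Routes whose prefix contains 69.84.99.172:
  68.0.0.0/7 (68.0.0.0 - 69.255.255.255) -> 59.147.79.224
  69.84.0.0/14 (69.84.0.0 - 69.87.255.255) -> 59.147.79.25
  69.84.0.0/16 (69.84.0.0 - 69.84.255.255) -> 59.147.79.214
  69.84.96.0/20 (69.84.96.0 - 69.84.111.255) -> 59.147.79.170
More-specific entries that do NOT match:
  69.84.99.176/28 (69.84.99.176 - 69.84.99.191) does not contain 69.84.99.172
  69.84.115.128/25 (69.84.115.128 - 69.84.115.255) does not contain 69.84.99.172
  69.84.97.0/24 (69.84.97.0 - 69.84.97.255) does not contain 69.84.99.172
  69.84.100.0/22 (69.84.100.0 - 69.84.103.255) does not contain 69.84.99.172
Longest matching prefix is /20 -> next hop 59.147.79.170.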